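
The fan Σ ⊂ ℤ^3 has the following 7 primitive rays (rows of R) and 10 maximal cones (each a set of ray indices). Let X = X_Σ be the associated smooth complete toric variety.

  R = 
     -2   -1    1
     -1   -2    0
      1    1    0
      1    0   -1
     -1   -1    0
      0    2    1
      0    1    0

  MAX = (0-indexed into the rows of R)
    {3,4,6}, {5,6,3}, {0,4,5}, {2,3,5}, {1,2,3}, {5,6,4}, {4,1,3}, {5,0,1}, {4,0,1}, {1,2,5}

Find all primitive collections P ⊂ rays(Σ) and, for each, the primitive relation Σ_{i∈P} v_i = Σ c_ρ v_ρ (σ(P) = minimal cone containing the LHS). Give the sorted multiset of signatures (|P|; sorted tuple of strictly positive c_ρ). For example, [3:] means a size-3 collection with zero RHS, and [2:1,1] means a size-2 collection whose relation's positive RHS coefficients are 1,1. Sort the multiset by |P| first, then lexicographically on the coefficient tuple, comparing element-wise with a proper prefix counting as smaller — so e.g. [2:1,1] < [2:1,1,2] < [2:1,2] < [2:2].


9 collections generate NE(X_Σ); each relation:

  {2,4}:  v_{2} + v_{4} = 0  →  sig = [2:]
  {0,3}:  v_{0} + v_{3} = v_{4}  →  sig = [2:1]
  {1,6}:  v_{1} + v_{6} = v_{4}  →  sig = [2:1]
  {0,2}:  v_{0} + v_{2} = v_{1} + v_{5}  →  sig = [2:1,1]
  {2,6}:  v_{2} + v_{6} = v_{3} + v_{5}  →  sig = [2:1,1]
  {0,6}:  v_{0} + v_{6} = 2·v_{4} + v_{5}  →  sig = [2:1,2]
  {1,3,5}:  v_{1} + v_{3} + v_{5} = 0  →  sig = [3:]
  {1,4,5}:  v_{1} + v_{4} + v_{5} = v_{0}  →  sig = [3:1]
  {3,4,5}:  v_{3} + v_{4} + v_{5} = v_{6}  →  sig = [3:1]

Signatures (|P|; sorted positive RHS coefficients), sorted:
{ [2:],  [2:1] ×2,  [2:1,1] ×2,  [2:1,2],  [3:],  [3:1] ×2 }


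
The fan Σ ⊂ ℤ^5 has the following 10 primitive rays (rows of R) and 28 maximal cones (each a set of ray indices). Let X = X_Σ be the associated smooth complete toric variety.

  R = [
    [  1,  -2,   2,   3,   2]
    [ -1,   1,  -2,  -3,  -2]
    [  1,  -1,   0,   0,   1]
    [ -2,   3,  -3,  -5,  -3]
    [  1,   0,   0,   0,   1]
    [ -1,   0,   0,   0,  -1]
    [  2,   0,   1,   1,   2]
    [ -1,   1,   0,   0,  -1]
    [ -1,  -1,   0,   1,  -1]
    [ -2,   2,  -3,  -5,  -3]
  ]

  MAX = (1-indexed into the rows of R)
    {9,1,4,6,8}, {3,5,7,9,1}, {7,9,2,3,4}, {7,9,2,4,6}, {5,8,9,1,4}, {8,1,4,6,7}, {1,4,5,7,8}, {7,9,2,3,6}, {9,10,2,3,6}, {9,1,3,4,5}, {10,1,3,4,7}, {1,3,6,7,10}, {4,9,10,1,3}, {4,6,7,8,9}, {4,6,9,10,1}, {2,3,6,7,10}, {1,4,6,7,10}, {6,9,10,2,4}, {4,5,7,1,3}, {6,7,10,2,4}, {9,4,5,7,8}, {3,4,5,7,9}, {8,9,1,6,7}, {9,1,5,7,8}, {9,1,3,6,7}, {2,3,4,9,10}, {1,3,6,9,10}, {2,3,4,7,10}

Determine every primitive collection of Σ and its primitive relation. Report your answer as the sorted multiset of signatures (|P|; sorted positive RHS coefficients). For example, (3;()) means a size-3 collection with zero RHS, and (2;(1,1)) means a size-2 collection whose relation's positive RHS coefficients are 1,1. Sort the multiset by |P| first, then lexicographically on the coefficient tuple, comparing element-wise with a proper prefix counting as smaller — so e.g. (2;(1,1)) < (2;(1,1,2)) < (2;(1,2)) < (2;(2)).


10 minimal non-faces of Δ(Σ) (on 10 rays):

  {3,8}:  v_{3} + v_{8} = 0  ⇒ sig = (2;())
  {5,6}:  v_{5} + v_{6} = 0  ⇒ sig = (2;())
  {1,2}:  v_{1} + v_{2} = v_{3} + v_{6}  ⇒ sig = (2;(1,1))
  {5,10}:  v_{5} + v_{10} = v_{3} + v_{4}  ⇒ sig = (2;(1,1))
  {8,10}:  v_{8} + v_{10} = v_{4} + v_{6}  ⇒ sig = (2;(1,1))
  {2,5}:  v_{2} + v_{5} = v_{3} + v_{4} + v_{7} + v_{9}  ⇒ sig = (2;(1,1,1,1))
  {2,8}:  v_{2} + v_{8} = v_{4} + v_{6} + v_{7} + v_{9}  ⇒ sig = (2;(1,1,1,1))
  {3,4,6}:  v_{3} + v_{4} + v_{6} = v_{10}  ⇒ sig = (3;(1))
  {7,9,10}:  v_{7} + v_{9} + v_{10} = v_{2}  ⇒ sig = (3;(1))
  {1,4,7,9}:  v_{1} + v_{4} + v_{7} + v_{9} = 0  ⇒ sig = (4;())

Signatures (|P|; sorted positive RHS coefficients), sorted:
{ (2;()) ×2,  (2;(1,1)) ×3,  (2;(1,1,1,1)) ×2,  (3;(1)) ×2,  (4;()) }


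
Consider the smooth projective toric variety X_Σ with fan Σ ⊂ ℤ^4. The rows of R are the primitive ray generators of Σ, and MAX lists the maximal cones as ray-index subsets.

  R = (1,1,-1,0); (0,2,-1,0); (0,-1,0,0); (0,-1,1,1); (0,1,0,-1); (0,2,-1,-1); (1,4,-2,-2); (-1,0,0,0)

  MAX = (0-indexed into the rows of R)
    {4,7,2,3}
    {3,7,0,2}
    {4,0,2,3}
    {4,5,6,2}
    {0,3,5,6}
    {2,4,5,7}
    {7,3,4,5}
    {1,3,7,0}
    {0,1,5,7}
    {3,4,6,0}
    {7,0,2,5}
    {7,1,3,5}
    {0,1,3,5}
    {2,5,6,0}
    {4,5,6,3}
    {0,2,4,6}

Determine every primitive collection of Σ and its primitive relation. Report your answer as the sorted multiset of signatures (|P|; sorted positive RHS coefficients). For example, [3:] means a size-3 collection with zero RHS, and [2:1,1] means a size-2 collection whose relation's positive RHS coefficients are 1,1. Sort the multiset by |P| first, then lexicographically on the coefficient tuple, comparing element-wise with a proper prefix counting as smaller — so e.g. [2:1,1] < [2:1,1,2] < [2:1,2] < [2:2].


Σ has 9 primitive collections:

  • {1,2}:  v_{1} + v_{2} = v_{0} + v_{7}  so sig = [2:1,1]
  • {1,6}:  v_{1} + v_{6} = v_{0} + v_{3} + 3·v_{5}  so sig = [2:1,1,3]
  • {1,4}:  v_{1} + v_{4} = v_{3} + 2·v_{5}  so sig = [2:1,2]
  • {6,7}:  v_{6} + v_{7} = 2·v_{5}  so sig = [2:2]
  • {2,3,5}:  v_{2} + v_{3} + v_{5} = 0  so sig = [3:]
  • {0,4,5}:  v_{0} + v_{4} + v_{5} = v_{6}  so sig = [3:1]
  • {0,4,7}:  v_{0} + v_{4} + v_{7} = v_{5}  so sig = [3:1]
  • {2,3,6}:  v_{2} + v_{3} + v_{6} = v_{0} + v_{4}  so sig = [3:1,1]
  • {0,3,5,7}:  v_{0} + v_{3} + v_{5} + v_{7} = v_{1}  so sig = [4:1]

so the primitive-relation signature multiset is
{ [2:1,1],  [2:1,1,3],  [2:1,2],  [2:2],  [3:],  [3:1] ×2,  [3:1,1],  [4:1] }


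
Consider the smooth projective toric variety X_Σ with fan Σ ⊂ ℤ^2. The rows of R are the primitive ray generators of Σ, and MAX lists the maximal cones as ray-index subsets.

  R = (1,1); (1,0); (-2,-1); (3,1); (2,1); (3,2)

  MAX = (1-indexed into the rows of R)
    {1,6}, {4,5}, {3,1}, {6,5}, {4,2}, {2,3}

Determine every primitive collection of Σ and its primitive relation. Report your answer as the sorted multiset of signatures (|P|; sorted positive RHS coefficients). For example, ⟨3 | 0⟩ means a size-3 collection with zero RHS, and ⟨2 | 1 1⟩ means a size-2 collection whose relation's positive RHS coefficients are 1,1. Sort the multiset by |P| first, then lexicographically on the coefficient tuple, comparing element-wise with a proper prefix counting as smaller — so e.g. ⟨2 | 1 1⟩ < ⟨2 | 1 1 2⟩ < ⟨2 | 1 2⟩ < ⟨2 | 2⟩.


|primitive collections| = 9. Relations:

  P={3,5}:  v_{3} + v_{5} = 0  ⟹  sig = ⟨2 | 0⟩
  P={1,2}:  v_{1} + v_{2} = v_{5}  ⟹  sig = ⟨2 | 1⟩
  P={1,5}:  v_{1} + v_{5} = v_{6}  ⟹  sig = ⟨2 | 1⟩
  P={2,5}:  v_{2} + v_{5} = v_{4}  ⟹  sig = ⟨2 | 1⟩
  P={3,4}:  v_{3} + v_{4} = v_{2}  ⟹  sig = ⟨2 | 1⟩
  P={3,6}:  v_{3} + v_{6} = v_{1}  ⟹  sig = ⟨2 | 1⟩
  P={1,4}:  v_{1} + v_{4} = 2·v_{5}  ⟹  sig = ⟨2 | 2⟩
  P={2,6}:  v_{2} + v_{6} = 2·v_{5}  ⟹  sig = ⟨2 | 2⟩
  P={4,6}:  v_{4} + v_{6} = 3·v_{5}  ⟹  sig = ⟨2 | 3⟩

so the primitive-relation signature multiset is
[⟨2 | 0⟩, ⟨2 | 1⟩, ⟨2 | 1⟩, ⟨2 | 1⟩, ⟨2 | 1⟩, ⟨2 | 1⟩, ⟨2 | 2⟩, ⟨2 | 2⟩, ⟨2 | 3⟩]


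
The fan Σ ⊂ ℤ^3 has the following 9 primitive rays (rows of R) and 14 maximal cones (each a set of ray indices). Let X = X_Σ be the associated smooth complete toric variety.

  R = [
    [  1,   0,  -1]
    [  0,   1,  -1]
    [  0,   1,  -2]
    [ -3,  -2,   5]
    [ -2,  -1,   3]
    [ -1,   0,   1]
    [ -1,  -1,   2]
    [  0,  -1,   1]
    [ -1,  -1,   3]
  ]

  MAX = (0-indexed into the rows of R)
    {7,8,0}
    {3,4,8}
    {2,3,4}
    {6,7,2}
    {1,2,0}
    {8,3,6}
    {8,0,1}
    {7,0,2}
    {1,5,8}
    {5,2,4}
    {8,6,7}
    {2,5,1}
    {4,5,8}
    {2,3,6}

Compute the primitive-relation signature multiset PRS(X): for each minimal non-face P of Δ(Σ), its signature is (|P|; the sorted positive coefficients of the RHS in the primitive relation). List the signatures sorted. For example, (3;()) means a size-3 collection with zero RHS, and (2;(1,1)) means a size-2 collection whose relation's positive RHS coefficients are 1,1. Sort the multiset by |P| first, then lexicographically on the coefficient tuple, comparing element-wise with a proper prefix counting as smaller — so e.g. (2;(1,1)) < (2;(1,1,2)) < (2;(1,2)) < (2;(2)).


|primitive collections| = 15. Relations:

  P={0,5}:  v_{0} + v_{5} = 0  ⇒ sig = (2;())
  P={1,7}:  v_{1} + v_{7} = 0  ⇒ sig = (2;())
  P={0,4}:  v_{0} + v_{4} = v_{6}  ⇒ sig = (2;(1))
  P={0,6}:  v_{0} + v_{6} = v_{7}  ⇒ sig = (2;(1))
  P={1,6}:  v_{1} + v_{6} = v_{5}  ⇒ sig = (2;(1))
  P={2,8}:  v_{2} + v_{8} = v_{5}  ⇒ sig = (2;(1))
  P={4,6}:  v_{4} + v_{6} = v_{3}  ⇒ sig = (2;(1))
  P={5,6}:  v_{5} + v_{6} = v_{4}  ⇒ sig = (2;(1))
  P={5,7}:  v_{5} + v_{7} = v_{6}  ⇒ sig = (2;(1))
  P={1,3}:  v_{1} + v_{3} = v_{4} + v_{5}  ⇒ sig = (2;(1,1))
  P={0,3}:  v_{0} + v_{3} = 2·v_{6}  ⇒ sig = (2;(2))
  P={1,4}:  v_{1} + v_{4} = 2·v_{5}  ⇒ sig = (2;(2))
  P={3,5}:  v_{3} + v_{5} = 2·v_{4}  ⇒ sig = (2;(2))
  P={4,7}:  v_{4} + v_{7} = 2·v_{6}  ⇒ sig = (2;(2))
  P={3,7}:  v_{3} + v_{7} = 3·v_{6}  ⇒ sig = (2;(3))

Sorted signature multiset PRS(X):
    (2;())
    (2;())
    (2;(1))
    (2;(1))
    (2;(1))
    (2;(1))
    (2;(1))
    (2;(1))
    (2;(1))
    (2;(1,1))
    (2;(2))
    (2;(2))
    (2;(2))
    (2;(2))
    (2;(3))


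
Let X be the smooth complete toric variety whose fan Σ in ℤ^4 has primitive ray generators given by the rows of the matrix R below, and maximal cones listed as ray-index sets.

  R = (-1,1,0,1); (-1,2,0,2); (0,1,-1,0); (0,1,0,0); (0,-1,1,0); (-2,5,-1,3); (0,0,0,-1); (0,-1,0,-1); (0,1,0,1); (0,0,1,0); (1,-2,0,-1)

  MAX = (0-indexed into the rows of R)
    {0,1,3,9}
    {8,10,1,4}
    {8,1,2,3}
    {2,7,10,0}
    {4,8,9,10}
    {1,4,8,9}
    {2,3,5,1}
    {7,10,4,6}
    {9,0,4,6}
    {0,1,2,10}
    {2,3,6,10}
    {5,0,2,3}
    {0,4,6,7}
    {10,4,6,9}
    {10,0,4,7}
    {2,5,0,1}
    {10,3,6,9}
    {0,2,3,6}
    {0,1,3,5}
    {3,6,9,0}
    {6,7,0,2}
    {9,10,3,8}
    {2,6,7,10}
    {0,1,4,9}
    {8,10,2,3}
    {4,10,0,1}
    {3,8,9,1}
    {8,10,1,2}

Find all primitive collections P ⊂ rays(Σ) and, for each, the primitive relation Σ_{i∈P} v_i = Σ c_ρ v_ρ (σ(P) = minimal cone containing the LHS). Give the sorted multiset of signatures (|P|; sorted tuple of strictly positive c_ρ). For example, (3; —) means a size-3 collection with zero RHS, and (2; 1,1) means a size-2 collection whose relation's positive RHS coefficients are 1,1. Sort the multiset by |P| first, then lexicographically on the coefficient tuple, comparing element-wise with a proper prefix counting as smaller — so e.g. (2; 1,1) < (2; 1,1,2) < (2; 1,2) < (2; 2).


Σ has 22 primitive collections:

  P = {2,4}:  v_{2} + v_{4} = 0  ⇒ sig = (2; —)
  P = {7,8}:  v_{7} + v_{8} = 0  ⇒ sig = (2; —)
  P = {0,8}:  v_{0} + v_{8} = v_{1}  ⇒ sig = (2; 1)
  P = {1,7}:  v_{1} + v_{7} = v_{0}  ⇒ sig = (2; 1)
  P = {2,9}:  v_{2} + v_{9} = v_{3}  ⇒ sig = (2; 1)
  P = {3,4}:  v_{3} + v_{4} = v_{9}  ⇒ sig = (2; 1)
  P = {3,7}:  v_{3} + v_{7} = v_{6}  ⇒ sig = (2; 1)
  P = {6,8}:  v_{6} + v_{8} = v_{3}  ⇒ sig = (2; 1)
  P = {1,6}:  v_{1} + v_{6} = v_{0} + v_{3}  ⇒ sig = (2; 1,1)
  P = {5,10}:  v_{5} + v_{10} = v_{1} + v_{2}  ⇒ sig = (2; 1,1)
  P = {7,9}:  v_{7} + v_{9} = v_{4} + v_{6}  ⇒ sig = (2; 1,1)
  P = {4,5}:  v_{4} + v_{5} = v_{0} + v_{1} + v_{3}  ⇒ sig = (2; 1,1,1)
  P = {5,7}:  v_{5} + v_{7} = 2·v_{0} + v_{2} + v_{3}  ⇒ sig = (2; 1,1,2)
  P = {5,8}:  v_{5} + v_{8} = 2·v_{1} + v_{2} + v_{3}  ⇒ sig = (2; 1,1,2)
  P = {5,9}:  v_{5} + v_{9} = v_{0} + v_{1} + 2·v_{3}  ⇒ sig = (2; 1,1,2)
  P = {5,6}:  v_{5} + v_{6} = 2·v_{0} + v_{2} + 2·v_{3}  ⇒ sig = (2; 1,2,2)
  P = {0,3,10}:  v_{0} + v_{3} + v_{10} = 0  ⇒ sig = (3; —)
  P = {0,6,10}:  v_{0} + v_{6} + v_{10} = v_{7}  ⇒ sig = (3; 1)
  P = {0,9,10}:  v_{0} + v_{9} + v_{10} = v_{4}  ⇒ sig = (3; 1)
  P = {1,3,10}:  v_{1} + v_{3} + v_{10} = v_{8}  ⇒ sig = (3; 1)
  P = {1,9,10}:  v_{1} + v_{9} + v_{10} = v_{4} + v_{8}  ⇒ sig = (3; 1,1)
  P = {0,1,2,3}:  v_{0} + v_{1} + v_{2} + v_{3} = v_{5}  ⇒ sig = (4; 1)

Signatures (|P|; sorted positive RHS coefficients), sorted:
    (2; —)
    (2; —)
    (2; 1)
    (2; 1)
    (2; 1)
    (2; 1)
    (2; 1)
    (2; 1)
    (2; 1,1)
    (2; 1,1)
    (2; 1,1)
    (2; 1,1,1)
    (2; 1,1,2)
    (2; 1,1,2)
    (2; 1,1,2)
    (2; 1,2,2)
    (3; —)
    (3; 1)
    (3; 1)
    (3; 1)
    (3; 1,1)
    (4; 1)


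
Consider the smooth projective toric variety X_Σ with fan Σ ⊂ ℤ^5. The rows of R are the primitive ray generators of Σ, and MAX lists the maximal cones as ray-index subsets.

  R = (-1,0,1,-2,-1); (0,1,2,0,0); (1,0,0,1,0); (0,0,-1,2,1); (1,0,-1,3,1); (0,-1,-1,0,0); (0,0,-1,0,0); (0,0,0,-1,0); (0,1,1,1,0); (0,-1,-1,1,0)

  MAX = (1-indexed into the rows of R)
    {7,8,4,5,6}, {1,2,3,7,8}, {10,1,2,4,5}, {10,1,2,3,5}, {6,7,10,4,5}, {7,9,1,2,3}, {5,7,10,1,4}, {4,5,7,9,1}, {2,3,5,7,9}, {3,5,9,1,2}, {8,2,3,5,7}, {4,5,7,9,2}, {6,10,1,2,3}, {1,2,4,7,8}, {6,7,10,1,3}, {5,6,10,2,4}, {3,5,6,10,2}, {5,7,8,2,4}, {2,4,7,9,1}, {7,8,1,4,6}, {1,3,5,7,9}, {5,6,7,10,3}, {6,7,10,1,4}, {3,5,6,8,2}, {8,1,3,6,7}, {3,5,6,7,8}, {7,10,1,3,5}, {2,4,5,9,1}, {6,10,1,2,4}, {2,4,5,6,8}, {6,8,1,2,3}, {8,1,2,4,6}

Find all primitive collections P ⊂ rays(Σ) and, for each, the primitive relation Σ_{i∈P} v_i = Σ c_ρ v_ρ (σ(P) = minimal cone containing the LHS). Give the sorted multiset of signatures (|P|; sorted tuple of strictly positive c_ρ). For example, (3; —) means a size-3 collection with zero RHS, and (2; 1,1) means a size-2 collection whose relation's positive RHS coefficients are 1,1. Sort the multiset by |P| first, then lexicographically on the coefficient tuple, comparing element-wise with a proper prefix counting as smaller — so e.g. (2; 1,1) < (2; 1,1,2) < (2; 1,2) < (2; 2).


Primitive collections (10):

  P={3,4}:  v_{3} + v_{4} = v_{5}  ⟹  sig = (2; 1)
  P={8,10}:  v_{8} + v_{10} = v_{6}  ⟹  sig = (2; 1)
  P={6,9}:  v_{6} + v_{9} = v_{1} + v_{5}  ⟹  sig = (2; 1,1)
  P={8,9}:  v_{8} + v_{9} = v_{2} + v_{7}  ⟹  sig = (2; 1,1)
  P={9,10}:  v_{9} + v_{10} = 2·v_{1} + 2·v_{5}  ⟹  sig = (2; 2,2)
  P={1,5,8}:  v_{1} + v_{5} + v_{8} = 0  ⟹  sig = (3; —)
  P={2,6,7}:  v_{2} + v_{6} + v_{7} = 0  ⟹  sig = (3; —)
  P={1,5,6}:  v_{1} + v_{5} + v_{6} = v_{10}  ⟹  sig = (3; 1)
  P={2,7,10}:  v_{2} + v_{7} + v_{10} = v_{1} + v_{5}  ⟹  sig = (3; 1,1)
  P={1,2,5,7}:  v_{1} + v_{2} + v_{5} + v_{7} = v_{9}  ⟹  sig = (4; 1)

Hence PRS(X_Σ) =
    (2; 1)
    (2; 1)
    (2; 1,1)
    (2; 1,1)
    (2; 2,2)
    (3; —)
    (3; —)
    (3; 1)
    (3; 1,1)
    (4; 1)


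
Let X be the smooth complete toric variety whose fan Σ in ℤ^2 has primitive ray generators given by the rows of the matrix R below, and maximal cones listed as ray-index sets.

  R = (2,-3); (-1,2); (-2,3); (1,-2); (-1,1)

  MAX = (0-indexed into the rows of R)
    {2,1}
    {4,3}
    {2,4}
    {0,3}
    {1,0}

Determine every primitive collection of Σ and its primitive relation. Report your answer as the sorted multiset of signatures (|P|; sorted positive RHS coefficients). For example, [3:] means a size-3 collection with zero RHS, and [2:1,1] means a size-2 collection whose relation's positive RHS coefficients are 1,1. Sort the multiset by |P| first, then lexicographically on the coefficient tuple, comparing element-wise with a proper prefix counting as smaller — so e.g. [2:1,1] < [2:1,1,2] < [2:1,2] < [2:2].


5 collections generate NE(X_Σ); each relation:

  • {0,2}:  v_{0} + v_{2} = 0 ; sig = [2:]
  • {1,3}:  v_{1} + v_{3} = 0 ; sig = [2:]
  • {0,4}:  v_{0} + v_{4} = v_{3} ; sig = [2:1]
  • {1,4}:  v_{1} + v_{4} = v_{2} ; sig = [2:1]
  • {2,3}:  v_{2} + v_{3} = v_{4} ; sig = [2:1]

Signatures (|P|; sorted positive RHS coefficients), sorted:
    |P|=2: 5 collections, coeffs (), (), (1), (1), (1)


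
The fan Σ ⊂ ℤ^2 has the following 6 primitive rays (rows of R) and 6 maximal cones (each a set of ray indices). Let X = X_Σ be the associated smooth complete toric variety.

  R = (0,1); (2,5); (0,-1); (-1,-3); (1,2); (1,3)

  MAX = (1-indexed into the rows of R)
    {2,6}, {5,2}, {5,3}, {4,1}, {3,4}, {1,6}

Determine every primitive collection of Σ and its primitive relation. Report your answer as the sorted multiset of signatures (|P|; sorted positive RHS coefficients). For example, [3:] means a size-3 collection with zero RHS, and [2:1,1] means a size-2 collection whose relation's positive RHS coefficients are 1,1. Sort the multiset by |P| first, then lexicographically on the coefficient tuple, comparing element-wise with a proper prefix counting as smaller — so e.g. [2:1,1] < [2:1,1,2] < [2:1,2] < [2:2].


Δ(Σ) — 6 vertices, 9 min non-faces:

  • {1,3}:  v_{1} + v_{3} = 0  ⇒ sig = [2:]
  • {4,6}:  v_{4} + v_{6} = 0  ⇒ sig = [2:]
  • {1,5}:  v_{1} + v_{5} = v_{6}  ⇒ sig = [2:1]
  • {2,4}:  v_{2} + v_{4} = v_{5}  ⇒ sig = [2:1]
  • {3,6}:  v_{3} + v_{6} = v_{5}  ⇒ sig = [2:1]
  • {4,5}:  v_{4} + v_{5} = v_{3}  ⇒ sig = [2:1]
  • {5,6}:  v_{5} + v_{6} = v_{2}  ⇒ sig = [2:1]
  • {1,2}:  v_{1} + v_{2} = 2·v_{6}  ⇒ sig = [2:2]
  • {2,3}:  v_{2} + v_{3} = 2·v_{5}  ⇒ sig = [2:2]

Hence PRS(X_Σ) =
    [2:]
    [2:]
    [2:1]
    [2:1]
    [2:1]
    [2:1]
    [2:1]
    [2:2]
    [2:2]


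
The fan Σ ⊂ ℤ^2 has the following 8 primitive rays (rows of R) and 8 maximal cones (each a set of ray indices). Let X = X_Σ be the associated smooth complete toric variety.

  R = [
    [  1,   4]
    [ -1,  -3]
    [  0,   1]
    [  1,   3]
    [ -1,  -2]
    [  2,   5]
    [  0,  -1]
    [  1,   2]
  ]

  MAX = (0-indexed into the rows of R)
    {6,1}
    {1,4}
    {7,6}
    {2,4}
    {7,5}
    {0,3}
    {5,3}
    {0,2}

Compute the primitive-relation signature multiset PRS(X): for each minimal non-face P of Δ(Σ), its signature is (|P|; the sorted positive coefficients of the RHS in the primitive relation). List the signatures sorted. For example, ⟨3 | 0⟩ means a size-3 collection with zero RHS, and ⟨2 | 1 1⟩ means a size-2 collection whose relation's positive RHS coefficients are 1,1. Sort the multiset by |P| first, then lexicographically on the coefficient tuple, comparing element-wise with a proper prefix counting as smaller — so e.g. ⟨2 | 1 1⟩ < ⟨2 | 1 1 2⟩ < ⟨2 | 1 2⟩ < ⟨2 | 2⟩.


Minimal non-faces — 20 found among 8 rays, 8 max cones:

  P = {1,3}:  v_{1} + v_{3} = 0  ⇒ sig = ⟨2 | 0⟩
  P = {2,6}:  v_{2} + v_{6} = 0  ⇒ sig = ⟨2 | 0⟩
  P = {4,7}:  v_{4} + v_{7} = 0  ⇒ sig = ⟨2 | 0⟩
  P = {0,1}:  v_{0} + v_{1} = v_{2}  ⇒ sig = ⟨2 | 1⟩
  P = {0,6}:  v_{0} + v_{6} = v_{3}  ⇒ sig = ⟨2 | 1⟩
  P = {1,2}:  v_{1} + v_{2} = v_{4}  ⇒ sig = ⟨2 | 1⟩
  P = {1,5}:  v_{1} + v_{5} = v_{7}  ⇒ sig = ⟨2 | 1⟩
  P = {1,7}:  v_{1} + v_{7} = v_{6}  ⇒ sig = ⟨2 | 1⟩
  P = {2,3}:  v_{2} + v_{3} = v_{0}  ⇒ sig = ⟨2 | 1⟩
  P = {2,7}:  v_{2} + v_{7} = v_{3}  ⇒ sig = ⟨2 | 1⟩
  P = {3,4}:  v_{3} + v_{4} = v_{2}  ⇒ sig = ⟨2 | 1⟩
  P = {3,6}:  v_{3} + v_{6} = v_{7}  ⇒ sig = ⟨2 | 1⟩
  P = {3,7}:  v_{3} + v_{7} = v_{5}  ⇒ sig = ⟨2 | 1⟩
  P = {4,5}:  v_{4} + v_{5} = v_{3}  ⇒ sig = ⟨2 | 1⟩
  P = {4,6}:  v_{4} + v_{6} = v_{1}  ⇒ sig = ⟨2 | 1⟩
  P = {0,4}:  v_{0} + v_{4} = 2·v_{2}  ⇒ sig = ⟨2 | 2⟩
  P = {0,7}:  v_{0} + v_{7} = 2·v_{3}  ⇒ sig = ⟨2 | 2⟩
  P = {2,5}:  v_{2} + v_{5} = 2·v_{3}  ⇒ sig = ⟨2 | 2⟩
  P = {5,6}:  v_{5} + v_{6} = 2·v_{7}  ⇒ sig = ⟨2 | 2⟩
  P = {0,5}:  v_{0} + v_{5} = 3·v_{3}  ⇒ sig = ⟨2 | 3⟩

so the primitive-relation signature multiset is
    ⟨2 | 0⟩
    ⟨2 | 0⟩
    ⟨2 | 0⟩
    ⟨2 | 1⟩
    ⟨2 | 1⟩
    ⟨2 | 1⟩
    ⟨2 | 1⟩
    ⟨2 | 1⟩
    ⟨2 | 1⟩
    ⟨2 | 1⟩
    ⟨2 | 1⟩
    ⟨2 | 1⟩
    ⟨2 | 1⟩
    ⟨2 | 1⟩
    ⟨2 | 1⟩
    ⟨2 | 2⟩
    ⟨2 | 2⟩
    ⟨2 | 2⟩
    ⟨2 | 2⟩
    ⟨2 | 3⟩


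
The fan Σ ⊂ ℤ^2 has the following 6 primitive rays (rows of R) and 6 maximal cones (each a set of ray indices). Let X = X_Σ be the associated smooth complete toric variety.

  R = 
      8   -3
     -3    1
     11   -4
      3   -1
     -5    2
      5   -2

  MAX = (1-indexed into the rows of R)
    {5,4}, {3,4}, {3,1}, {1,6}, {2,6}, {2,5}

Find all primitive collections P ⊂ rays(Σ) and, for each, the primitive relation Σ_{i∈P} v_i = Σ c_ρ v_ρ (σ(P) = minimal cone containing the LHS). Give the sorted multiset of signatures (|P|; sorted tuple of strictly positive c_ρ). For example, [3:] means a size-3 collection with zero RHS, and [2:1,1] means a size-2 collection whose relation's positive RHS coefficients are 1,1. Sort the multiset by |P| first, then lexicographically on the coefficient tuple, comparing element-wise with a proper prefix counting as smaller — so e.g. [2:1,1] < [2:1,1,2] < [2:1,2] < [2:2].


|primitive collections| = 9. Relations:

  • {2,4}:  v_{2} + v_{4} = 0  →  sig = [2:]
  • {5,6}:  v_{5} + v_{6} = 0  →  sig = [2:]
  • {1,2}:  v_{1} + v_{2} = v_{6}  →  sig = [2:1]
  • {1,4}:  v_{1} + v_{4} = v_{3}  →  sig = [2:1]
  • {1,5}:  v_{1} + v_{5} = v_{4}  →  sig = [2:1]
  • {2,3}:  v_{2} + v_{3} = v_{1}  →  sig = [2:1]
  • {4,6}:  v_{4} + v_{6} = v_{1}  →  sig = [2:1]
  • {3,5}:  v_{3} + v_{5} = 2·v_{4}  →  sig = [2:2]
  • {3,6}:  v_{3} + v_{6} = 2·v_{1}  →  sig = [2:2]

Sorted signature multiset PRS(X):
{ [2:] ×2,  [2:1] ×5,  [2:2] ×2 }


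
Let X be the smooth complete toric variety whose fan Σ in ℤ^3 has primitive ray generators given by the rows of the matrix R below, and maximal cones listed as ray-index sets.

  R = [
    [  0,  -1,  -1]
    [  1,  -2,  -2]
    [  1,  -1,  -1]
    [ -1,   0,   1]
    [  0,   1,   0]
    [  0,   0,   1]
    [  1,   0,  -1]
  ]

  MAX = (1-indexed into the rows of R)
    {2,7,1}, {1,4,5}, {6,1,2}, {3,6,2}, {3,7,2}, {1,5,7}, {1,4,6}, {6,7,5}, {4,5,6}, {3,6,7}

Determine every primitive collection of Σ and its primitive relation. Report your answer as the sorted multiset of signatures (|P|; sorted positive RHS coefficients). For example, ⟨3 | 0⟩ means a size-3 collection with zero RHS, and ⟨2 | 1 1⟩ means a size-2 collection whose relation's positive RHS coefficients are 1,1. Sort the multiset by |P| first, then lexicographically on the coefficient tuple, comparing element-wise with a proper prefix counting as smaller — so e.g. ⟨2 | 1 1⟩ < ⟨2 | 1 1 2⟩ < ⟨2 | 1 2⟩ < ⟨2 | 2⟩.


Minimal non-faces — 9 found among 7 rays, 10 max cones:

  P={4,7}:  v_{4} + v_{7} = 0  ⇒ sig = ⟨2 | 0⟩
  P={1,3}:  v_{1} + v_{3} = v_{2}  ⇒ sig = ⟨2 | 1⟩
  P={3,5}:  v_{3} + v_{5} = v_{7}  ⇒ sig = ⟨2 | 1⟩
  P={2,5}:  v_{2} + v_{5} = v_{1} + v_{7}  ⇒ sig = ⟨2 | 1 1⟩
  P={3,4}:  v_{3} + v_{4} = v_{1} + v_{6}  ⇒ sig = ⟨2 | 1 1⟩
  P={2,4}:  v_{2} + v_{4} = 2·v_{1} + v_{6}  ⇒ sig = ⟨2 | 1 2⟩
  P={1,5,6}:  v_{1} + v_{5} + v_{6} = 0  ⇒ sig = ⟨3 | 0⟩
  P={1,6,7}:  v_{1} + v_{6} + v_{7} = v_{3}  ⇒ sig = ⟨3 | 1⟩
  P={2,6,7}:  v_{2} + v_{6} + v_{7} = 2·v_{3}  ⇒ sig = ⟨3 | 2⟩

so the primitive-relation signature multiset is
    ⟨2 | 0⟩
    ⟨2 | 1⟩
    ⟨2 | 1⟩
    ⟨2 | 1 1⟩
    ⟨2 | 1 1⟩
    ⟨2 | 1 2⟩
    ⟨3 | 0⟩
    ⟨3 | 1⟩
    ⟨3 | 2⟩


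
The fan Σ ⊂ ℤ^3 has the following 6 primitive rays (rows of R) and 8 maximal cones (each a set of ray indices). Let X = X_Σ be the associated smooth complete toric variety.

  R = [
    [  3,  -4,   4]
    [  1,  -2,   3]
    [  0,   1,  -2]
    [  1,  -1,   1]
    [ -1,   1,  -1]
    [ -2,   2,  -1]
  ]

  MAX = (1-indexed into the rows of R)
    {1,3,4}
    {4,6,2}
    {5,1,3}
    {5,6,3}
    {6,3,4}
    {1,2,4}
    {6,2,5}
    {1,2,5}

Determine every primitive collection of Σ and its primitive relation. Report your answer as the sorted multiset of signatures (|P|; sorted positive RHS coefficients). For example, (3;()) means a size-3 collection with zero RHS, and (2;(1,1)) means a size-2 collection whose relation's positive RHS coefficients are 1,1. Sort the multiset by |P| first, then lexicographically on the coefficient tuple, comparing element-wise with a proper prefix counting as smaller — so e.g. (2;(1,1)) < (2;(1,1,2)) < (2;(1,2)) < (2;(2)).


|primitive collections| = 3. Relations:

  • {4,5}:  v_{4} + v_{5} = 0 ; sig = (2;())
  • {1,6}:  v_{1} + v_{6} = v_{2} ; sig = (2;(1))
  • {2,3}:  v_{2} + v_{3} = v_{4} ; sig = (2;(1))

Signatures (|P|; sorted positive RHS coefficients), sorted:
    |P|=2: 3 collections, coeffs (), (1), (1)


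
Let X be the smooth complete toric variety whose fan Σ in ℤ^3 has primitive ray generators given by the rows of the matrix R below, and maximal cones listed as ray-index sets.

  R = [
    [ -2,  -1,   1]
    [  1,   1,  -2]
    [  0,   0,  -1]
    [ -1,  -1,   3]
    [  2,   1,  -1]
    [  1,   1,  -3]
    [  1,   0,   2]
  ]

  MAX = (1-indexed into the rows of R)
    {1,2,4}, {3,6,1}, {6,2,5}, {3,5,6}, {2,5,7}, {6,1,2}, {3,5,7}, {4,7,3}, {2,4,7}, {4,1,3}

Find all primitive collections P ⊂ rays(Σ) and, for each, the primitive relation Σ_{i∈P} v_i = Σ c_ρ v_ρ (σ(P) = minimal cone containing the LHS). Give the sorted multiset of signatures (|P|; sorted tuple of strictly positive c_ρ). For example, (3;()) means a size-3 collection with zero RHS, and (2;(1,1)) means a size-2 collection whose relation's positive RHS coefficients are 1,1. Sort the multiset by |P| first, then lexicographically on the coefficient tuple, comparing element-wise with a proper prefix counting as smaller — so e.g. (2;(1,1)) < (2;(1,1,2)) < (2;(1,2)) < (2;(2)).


|primitive collections| = 6. Relations:

  {1,5}:  v_{1} + v_{5} = 0  so sig = (2;())
  {4,6}:  v_{4} + v_{6} = 0  so sig = (2;())
  {1,7}:  v_{1} + v_{7} = v_{4}  so sig = (2;(1))
  {2,3}:  v_{2} + v_{3} = v_{6}  so sig = (2;(1))
  {4,5}:  v_{4} + v_{5} = v_{7}  so sig = (2;(1))
  {6,7}:  v_{6} + v_{7} = v_{5}  so sig = (2;(1))

Signatures (|P|; sorted positive RHS coefficients), sorted:
{ (2;()) ×2,  (2;(1)) ×4 }


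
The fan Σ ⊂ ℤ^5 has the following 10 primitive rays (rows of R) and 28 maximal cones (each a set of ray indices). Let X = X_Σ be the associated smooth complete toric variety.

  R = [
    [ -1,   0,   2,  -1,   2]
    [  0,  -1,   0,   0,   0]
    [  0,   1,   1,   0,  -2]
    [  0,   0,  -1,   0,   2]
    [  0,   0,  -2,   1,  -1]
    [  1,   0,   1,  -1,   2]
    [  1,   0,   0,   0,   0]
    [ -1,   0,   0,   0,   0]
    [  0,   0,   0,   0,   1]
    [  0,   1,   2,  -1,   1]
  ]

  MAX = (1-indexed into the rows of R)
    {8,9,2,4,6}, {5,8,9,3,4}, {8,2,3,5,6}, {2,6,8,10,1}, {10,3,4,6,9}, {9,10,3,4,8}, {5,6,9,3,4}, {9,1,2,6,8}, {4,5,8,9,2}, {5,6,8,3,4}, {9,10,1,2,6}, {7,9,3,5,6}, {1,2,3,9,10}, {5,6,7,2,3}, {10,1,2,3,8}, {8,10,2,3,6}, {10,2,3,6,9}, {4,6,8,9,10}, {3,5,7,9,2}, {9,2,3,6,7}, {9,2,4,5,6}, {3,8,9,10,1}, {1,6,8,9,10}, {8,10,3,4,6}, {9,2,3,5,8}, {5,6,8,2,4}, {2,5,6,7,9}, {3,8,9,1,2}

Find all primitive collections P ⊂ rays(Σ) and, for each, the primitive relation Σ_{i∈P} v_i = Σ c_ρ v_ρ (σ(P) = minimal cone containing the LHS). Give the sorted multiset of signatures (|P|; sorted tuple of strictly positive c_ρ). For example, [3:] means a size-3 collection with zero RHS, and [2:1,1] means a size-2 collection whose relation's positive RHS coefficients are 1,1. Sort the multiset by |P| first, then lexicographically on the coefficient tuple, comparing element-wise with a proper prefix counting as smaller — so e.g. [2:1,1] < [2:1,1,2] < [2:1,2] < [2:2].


Σ has 14 primitive collections:

  P = {7,8}:  v_{7} + v_{8} = 0 ; sig = [2:]
  P = {1,5}:  v_{1} + v_{5} = v_{8} + v_{9} ; sig = [2:1,1]
  P = {5,10}:  v_{5} + v_{10} = v_{3} + v_{4} ; sig = [2:1,1]
  P = {1,7}:  v_{1} + v_{7} = v_{2} + v_{9} + v_{10} ; sig = [2:1,1,1]
  P = {4,7}:  v_{4} + v_{7} = v_{5} + v_{6} + v_{9} ; sig = [2:1,1,1]
  P = {7,10}:  v_{7} + v_{10} = v_{3} + v_{6} + v_{9} ; sig = [2:1,1,1]
  P = {1,4}:  v_{1} + v_{4} = v_{6} + 2·v_{8} + 2·v_{9} ; sig = [2:1,2,2]
  P = {2,3,4}:  v_{2} + v_{3} + v_{4} = 0 ; sig = [3:]
  P = {2,4,10}:  v_{2} + v_{4} + v_{10} = v_{6} + v_{8} + v_{9} ; sig = [3:1,1,1]
  P = {1,3,6}:  v_{1} + v_{3} + v_{6} = v_{2} + 2·v_{10} ; sig = [3:1,2]
  P = {2,8,9,10}:  v_{2} + v_{8} + v_{9} + v_{10} = v_{1} ; sig = [4:1]
  P = {3,6,8,9}:  v_{3} + v_{6} + v_{8} + v_{9} = v_{10} ; sig = [4:1]
  P = {5,6,8,9}:  v_{5} + v_{6} + v_{8} + v_{9} = v_{4} ; sig = [4:1]
  P = {2,3,5,6,9}:  v_{2} + v_{3} + v_{5} + v_{6} + v_{9} = v_{7} ; sig = [5:1]

Signatures (|P|; sorted positive RHS coefficients), sorted:
    |P|=2: 7 collections, coeffs (), (1,1), (1,1), (1,1,1), (1,1,1), (1,1,1), (1,2,2)
    |P|=3: 3 collections, coeffs (), (1,1,1), (1,2)
    |P|=4: 3 collections, coeffs (1), (1), (1)
    |P|=5: 1 collection, coeffs (1)


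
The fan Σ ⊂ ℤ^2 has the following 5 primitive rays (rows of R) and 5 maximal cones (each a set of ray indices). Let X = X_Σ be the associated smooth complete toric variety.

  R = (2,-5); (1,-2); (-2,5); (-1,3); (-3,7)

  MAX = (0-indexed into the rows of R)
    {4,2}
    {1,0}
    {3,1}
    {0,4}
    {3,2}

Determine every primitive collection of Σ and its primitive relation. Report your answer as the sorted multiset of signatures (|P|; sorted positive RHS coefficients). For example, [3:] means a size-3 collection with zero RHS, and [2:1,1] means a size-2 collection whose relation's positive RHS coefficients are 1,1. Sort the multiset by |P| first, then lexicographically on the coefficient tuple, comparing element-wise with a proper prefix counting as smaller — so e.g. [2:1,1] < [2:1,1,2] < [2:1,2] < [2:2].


Δ(Σ) — 5 vertices, 5 min non-faces:

  {0,2}:  v_{0} + v_{2} = 0  →  sig = [2:]
  {0,3}:  v_{0} + v_{3} = v_{1}  →  sig = [2:1]
  {1,2}:  v_{1} + v_{2} = v_{3}  →  sig = [2:1]
  {1,4}:  v_{1} + v_{4} = v_{2}  →  sig = [2:1]
  {3,4}:  v_{3} + v_{4} = 2·v_{2}  →  sig = [2:2]

Hence PRS(X_Σ) =
{ [2:],  [2:1] ×3,  [2:2] }


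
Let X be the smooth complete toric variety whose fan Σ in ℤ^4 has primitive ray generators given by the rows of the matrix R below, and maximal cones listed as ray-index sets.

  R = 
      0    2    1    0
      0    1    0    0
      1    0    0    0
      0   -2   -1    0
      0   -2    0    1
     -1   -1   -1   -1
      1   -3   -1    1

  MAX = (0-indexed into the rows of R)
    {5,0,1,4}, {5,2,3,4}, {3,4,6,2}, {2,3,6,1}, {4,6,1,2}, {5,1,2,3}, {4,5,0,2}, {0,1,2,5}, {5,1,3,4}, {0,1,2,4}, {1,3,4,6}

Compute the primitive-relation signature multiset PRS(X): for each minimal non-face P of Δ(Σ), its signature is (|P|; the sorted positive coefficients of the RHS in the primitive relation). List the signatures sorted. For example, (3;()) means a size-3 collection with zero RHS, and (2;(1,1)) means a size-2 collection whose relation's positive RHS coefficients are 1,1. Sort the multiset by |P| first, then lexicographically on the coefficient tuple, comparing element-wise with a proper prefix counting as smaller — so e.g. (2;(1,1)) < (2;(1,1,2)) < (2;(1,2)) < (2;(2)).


The 5 primitive collections of Σ (r=7, n=4):

  P={0,3}:  v_{0} + v_{3} = 0  so sig = (2;())
  P={0,6}:  v_{0} + v_{6} = v_{1} + v_{2} + v_{4}  so sig = (2;(1,1,1))
  P={5,6}:  v_{5} + v_{6} = 2·v_{3}  so sig = (2;(2))
  P={1,2,3,4}:  v_{1} + v_{2} + v_{3} + v_{4} = v_{6}  so sig = (4;(1))
  P={1,2,4,5}:  v_{1} + v_{2} + v_{4} + v_{5} = v_{3}  so sig = (4;(1))

Signatures (|P|; sorted positive RHS coefficients), sorted:
    |P|=2: 3 collections, coeffs (), (1,1,1), (2)
    |P|=4: 2 collections, coeffs (1), (1)


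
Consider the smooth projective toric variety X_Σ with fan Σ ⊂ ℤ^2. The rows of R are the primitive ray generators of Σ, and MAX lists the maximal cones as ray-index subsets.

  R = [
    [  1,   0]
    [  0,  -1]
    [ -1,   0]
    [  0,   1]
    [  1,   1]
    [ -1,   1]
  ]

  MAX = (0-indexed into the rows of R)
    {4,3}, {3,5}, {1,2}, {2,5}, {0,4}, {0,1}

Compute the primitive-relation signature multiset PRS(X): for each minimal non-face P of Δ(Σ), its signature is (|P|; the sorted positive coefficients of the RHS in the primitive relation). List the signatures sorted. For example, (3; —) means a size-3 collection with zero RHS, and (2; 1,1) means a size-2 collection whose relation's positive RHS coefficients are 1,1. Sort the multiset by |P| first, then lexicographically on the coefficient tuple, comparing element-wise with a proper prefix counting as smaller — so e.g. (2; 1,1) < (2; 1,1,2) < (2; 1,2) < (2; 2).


9 collections generate NE(X_Σ); each relation:

  {0,2}:  v_{0} + v_{2} = 0  so sig = (2; —)
  {1,3}:  v_{1} + v_{3} = 0  so sig = (2; —)
  {0,3}:  v_{0} + v_{3} = v_{4}  so sig = (2; 1)
  {0,5}:  v_{0} + v_{5} = v_{3}  so sig = (2; 1)
  {1,4}:  v_{1} + v_{4} = v_{0}  so sig = (2; 1)
  {1,5}:  v_{1} + v_{5} = v_{2}  so sig = (2; 1)
  {2,3}:  v_{2} + v_{3} = v_{5}  so sig = (2; 1)
  {2,4}:  v_{2} + v_{4} = v_{3}  so sig = (2; 1)
  {4,5}:  v_{4} + v_{5} = 2·v_{3}  so sig = (2; 2)

Sorted signature multiset PRS(X):
    (2; —)
    (2; —)
    (2; 1)
    (2; 1)
    (2; 1)
    (2; 1)
    (2; 1)
    (2; 1)
    (2; 2)


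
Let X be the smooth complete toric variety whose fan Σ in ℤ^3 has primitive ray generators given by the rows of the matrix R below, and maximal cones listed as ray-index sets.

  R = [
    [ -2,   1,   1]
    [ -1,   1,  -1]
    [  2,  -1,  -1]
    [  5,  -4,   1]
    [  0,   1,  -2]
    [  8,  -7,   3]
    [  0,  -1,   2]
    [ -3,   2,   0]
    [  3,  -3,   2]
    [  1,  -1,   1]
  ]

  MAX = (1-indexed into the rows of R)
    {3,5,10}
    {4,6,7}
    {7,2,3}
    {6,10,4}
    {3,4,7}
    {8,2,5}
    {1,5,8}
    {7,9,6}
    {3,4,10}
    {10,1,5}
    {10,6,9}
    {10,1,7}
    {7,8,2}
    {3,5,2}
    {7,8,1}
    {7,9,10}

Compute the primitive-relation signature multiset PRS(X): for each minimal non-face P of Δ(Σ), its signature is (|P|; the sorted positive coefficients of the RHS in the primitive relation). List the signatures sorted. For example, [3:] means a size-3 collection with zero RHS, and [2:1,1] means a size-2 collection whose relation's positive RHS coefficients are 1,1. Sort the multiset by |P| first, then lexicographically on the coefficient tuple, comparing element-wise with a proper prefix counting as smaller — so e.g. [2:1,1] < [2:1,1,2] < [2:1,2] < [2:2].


Δ(Σ) — 10 vertices, 24 min non-faces:

  P = {1,3}:  v_{1} + v_{3} = 0  →  sig = [2:]
  P = {2,10}:  v_{2} + v_{10} = 0  →  sig = [2:]
  P = {5,7}:  v_{5} + v_{7} = 0  →  sig = [2:]
  P = {1,2}:  v_{1} + v_{2} = v_{8}  →  sig = [2:1]
  P = {1,4}:  v_{1} + v_{4} = v_{9}  →  sig = [2:1]
  P = {3,8}:  v_{3} + v_{8} = v_{2}  →  sig = [2:1]
  P = {3,9}:  v_{3} + v_{9} = v_{4}  →  sig = [2:1]
  P = {4,9}:  v_{4} + v_{9} = v_{6}  →  sig = [2:1]
  P = {8,9}:  v_{8} + v_{9} = v_{7}  →  sig = [2:1]
  P = {8,10}:  v_{8} + v_{10} = v_{1}  →  sig = [2:1]
  P = {1,9}:  v_{1} + v_{9} = v_{7} + v_{10}  →  sig = [2:1,1]
  P = {2,9}:  v_{2} + v_{9} = v_{3} + v_{7}  →  sig = [2:1,1]
  P = {4,8}:  v_{4} + v_{8} = v_{3} + v_{7}  →  sig = [2:1,1]
  P = {5,9}:  v_{5} + v_{9} = v_{3} + v_{10}  →  sig = [2:1,1]
  P = {6,8}:  v_{6} + v_{8} = v_{4} + v_{7}  →  sig = [2:1,1]
  P = {2,6}:  v_{2} + v_{6} = v_{3} + v_{4} + v_{7}  →  sig = [2:1,1,1]
  P = {5,6}:  v_{5} + v_{6} = v_{3} + v_{4} + v_{10}  →  sig = [2:1,1,1]
  P = {2,4}:  v_{2} + v_{4} = 2·v_{3} + v_{7}  →  sig = [2:1,2]
  P = {4,5}:  v_{4} + v_{5} = 2·v_{3} + v_{10}  →  sig = [2:1,2]
  P = {1,6}:  v_{1} + v_{6} = 2·v_{9}  →  sig = [2:2]
  P = {3,6}:  v_{3} + v_{6} = 2·v_{4}  →  sig = [2:2]
  P = {3,7,10}:  v_{3} + v_{7} + v_{10} = v_{9}  →  sig = [3:1]
  P = {4,7,10}:  v_{4} + v_{7} + v_{10} = 2·v_{9}  →  sig = [3:2]
  P = {6,7,10}:  v_{6} + v_{7} + v_{10} = 3·v_{9}  →  sig = [3:3]

so the primitive-relation signature multiset is
{ [2:] ×3,  [2:1] ×7,  [2:1,1] ×5,  [2:1,1,1] ×2,  [2:1,2] ×2,  [2:2] ×2,  [3:1],  [3:2],  [3:3] }


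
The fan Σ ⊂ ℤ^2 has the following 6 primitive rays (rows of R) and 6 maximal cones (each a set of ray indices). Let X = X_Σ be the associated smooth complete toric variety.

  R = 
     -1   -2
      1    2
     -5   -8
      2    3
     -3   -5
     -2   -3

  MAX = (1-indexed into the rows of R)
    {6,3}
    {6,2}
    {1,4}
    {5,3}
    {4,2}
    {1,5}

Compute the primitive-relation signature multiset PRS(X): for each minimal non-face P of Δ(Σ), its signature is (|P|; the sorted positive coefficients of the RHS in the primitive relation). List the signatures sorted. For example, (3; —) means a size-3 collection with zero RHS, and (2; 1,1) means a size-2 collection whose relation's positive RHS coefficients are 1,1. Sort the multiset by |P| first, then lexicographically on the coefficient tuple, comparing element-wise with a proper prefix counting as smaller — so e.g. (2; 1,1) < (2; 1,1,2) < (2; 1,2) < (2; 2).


Primitive collections (9):

  • {1,2}:  v_{1} + v_{2} = 0 ; sig = (2; —)
  • {4,6}:  v_{4} + v_{6} = 0 ; sig = (2; —)
  • {1,6}:  v_{1} + v_{6} = v_{5} ; sig = (2; 1)
  • {2,5}:  v_{2} + v_{5} = v_{6} ; sig = (2; 1)
  • {3,4}:  v_{3} + v_{4} = v_{5} ; sig = (2; 1)
  • {4,5}:  v_{4} + v_{5} = v_{1} ; sig = (2; 1)
  • {5,6}:  v_{5} + v_{6} = v_{3} ; sig = (2; 1)
  • {1,3}:  v_{1} + v_{3} = 2·v_{5} ; sig = (2; 2)
  • {2,3}:  v_{2} + v_{3} = 2·v_{6} ; sig = (2; 2)

Sorted signature multiset PRS(X):
[(2; —), (2; —), (2; 1), (2; 1), (2; 1), (2; 1), (2; 1), (2; 2), (2; 2)]


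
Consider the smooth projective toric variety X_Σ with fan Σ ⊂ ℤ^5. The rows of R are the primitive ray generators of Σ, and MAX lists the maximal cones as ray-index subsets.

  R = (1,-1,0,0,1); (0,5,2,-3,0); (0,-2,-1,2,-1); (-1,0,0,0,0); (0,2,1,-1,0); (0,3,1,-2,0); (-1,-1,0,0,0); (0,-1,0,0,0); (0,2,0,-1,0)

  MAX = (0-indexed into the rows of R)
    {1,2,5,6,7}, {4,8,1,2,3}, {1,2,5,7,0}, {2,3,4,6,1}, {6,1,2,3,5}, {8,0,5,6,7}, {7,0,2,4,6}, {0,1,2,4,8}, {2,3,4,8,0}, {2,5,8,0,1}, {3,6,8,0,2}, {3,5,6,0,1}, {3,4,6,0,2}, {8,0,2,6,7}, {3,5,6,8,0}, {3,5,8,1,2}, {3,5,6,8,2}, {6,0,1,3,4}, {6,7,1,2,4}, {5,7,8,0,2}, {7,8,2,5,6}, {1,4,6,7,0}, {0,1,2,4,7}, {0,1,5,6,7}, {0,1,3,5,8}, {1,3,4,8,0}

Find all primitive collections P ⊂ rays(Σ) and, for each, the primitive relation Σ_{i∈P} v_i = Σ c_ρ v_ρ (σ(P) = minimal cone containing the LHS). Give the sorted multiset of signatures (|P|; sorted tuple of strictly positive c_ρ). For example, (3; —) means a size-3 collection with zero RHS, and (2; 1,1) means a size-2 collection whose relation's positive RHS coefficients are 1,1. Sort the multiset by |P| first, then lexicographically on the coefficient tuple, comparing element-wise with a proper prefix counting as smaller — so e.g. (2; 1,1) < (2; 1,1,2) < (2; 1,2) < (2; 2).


Minimal non-faces — 10 found among 9 rays, 26 max cones:

  P={3,7}:  v_{3} + v_{7} = v_{6}  →  sig = (2; 1)
  P={4,5}:  v_{4} + v_{5} = v_{1}  →  sig = (2; 1)
  P={4,7,8}:  v_{4} + v_{7} + v_{8} = v_{5}  →  sig = (3; 1)
  P={4,6,8}:  v_{4} + v_{6} + v_{8} = v_{3} + v_{5}  →  sig = (3; 1,1)
  P={1,6,8}:  v_{1} + v_{6} + v_{8} = v_{3} + 2·v_{5}  →  sig = (3; 1,2)
  P={1,7,8}:  v_{1} + v_{7} + v_{8} = 2·v_{5}  →  sig = (3; 2)
  P={0,2,3,5}:  v_{0} + v_{2} + v_{3} + v_{5} = 0  →  sig = (4; —)
  P={0,1,2,3}:  v_{0} + v_{1} + v_{2} + v_{3} = v_{4}  →  sig = (4; 1)
  P={0,2,5,6}:  v_{0} + v_{2} + v_{5} + v_{6} = v_{7}  →  sig = (4; 1)
  P={0,1,2,6}:  v_{0} + v_{1} + v_{2} + v_{6} = v_{4} + v_{7}  →  sig = (4; 1,1)

so the primitive-relation signature multiset is
    (2; 1)
    (2; 1)
    (3; 1)
    (3; 1,1)
    (3; 1,2)
    (3; 2)
    (4; —)
    (4; 1)
    (4; 1)
    (4; 1,1)


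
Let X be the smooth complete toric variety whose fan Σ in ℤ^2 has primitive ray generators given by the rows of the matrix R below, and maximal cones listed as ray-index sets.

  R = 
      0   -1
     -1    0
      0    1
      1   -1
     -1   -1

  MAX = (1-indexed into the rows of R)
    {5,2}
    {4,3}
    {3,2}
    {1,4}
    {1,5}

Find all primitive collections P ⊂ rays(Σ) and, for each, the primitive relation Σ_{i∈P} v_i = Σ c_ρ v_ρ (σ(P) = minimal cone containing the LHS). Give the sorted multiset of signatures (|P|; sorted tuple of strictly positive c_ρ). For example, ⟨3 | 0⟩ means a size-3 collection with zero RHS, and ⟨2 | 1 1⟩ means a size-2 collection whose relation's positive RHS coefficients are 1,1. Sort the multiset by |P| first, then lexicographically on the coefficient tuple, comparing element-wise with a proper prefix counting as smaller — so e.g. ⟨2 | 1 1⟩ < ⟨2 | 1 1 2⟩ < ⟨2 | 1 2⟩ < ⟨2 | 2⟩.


Primitive collections (5):

  P = {1,3}:  v_{1} + v_{3} = 0  →  sig = ⟨2 | 0⟩
  P = {1,2}:  v_{1} + v_{2} = v_{5}  →  sig = ⟨2 | 1⟩
  P = {2,4}:  v_{2} + v_{4} = v_{1}  →  sig = ⟨2 | 1⟩
  P = {3,5}:  v_{3} + v_{5} = v_{2}  →  sig = ⟨2 | 1⟩
  P = {4,5}:  v_{4} + v_{5} = 2·v_{1}  →  sig = ⟨2 | 2⟩

Sorted signature multiset PRS(X):
{ ⟨2 | 0⟩,  ⟨2 | 1⟩ ×3,  ⟨2 | 2⟩ }
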